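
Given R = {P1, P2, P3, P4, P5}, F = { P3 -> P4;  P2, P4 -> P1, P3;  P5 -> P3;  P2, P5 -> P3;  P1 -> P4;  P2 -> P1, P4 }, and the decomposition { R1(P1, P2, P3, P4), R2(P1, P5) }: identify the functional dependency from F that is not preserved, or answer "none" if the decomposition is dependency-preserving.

Check P5 → P3: no single fragment contains all of {P3, P5}, and the restricted closure of {P5} across the fragments never reaches {P3}.
P3 → P4 is preserved.
P2, P4 → P1, P3 is preserved.
P2, P5 → P3 is preserved.
P1 → P4 is preserved.
P2 → P1, P4 is preserved.

P5 -> P3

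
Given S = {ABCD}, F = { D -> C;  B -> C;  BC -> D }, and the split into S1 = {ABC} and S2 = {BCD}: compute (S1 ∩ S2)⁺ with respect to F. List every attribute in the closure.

BCD

S1 ∩ S2 = {BC}.
BC → D applies, adding D
Closure: {BCD}.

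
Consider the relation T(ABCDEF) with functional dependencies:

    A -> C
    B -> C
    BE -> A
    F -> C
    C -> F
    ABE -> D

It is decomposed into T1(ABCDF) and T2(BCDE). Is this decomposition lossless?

No

Common attributes: T1 ∩ T2 = {BCD}.
Closure of {BCD}: C → F applies, adding F. So (BCD)⁺ = {BCDF}.
The closure contains neither all of T1 = {ABCDF} nor all of T2 = {BCDE}, so the common attributes are not a superkey of either fragment. The join is lossy.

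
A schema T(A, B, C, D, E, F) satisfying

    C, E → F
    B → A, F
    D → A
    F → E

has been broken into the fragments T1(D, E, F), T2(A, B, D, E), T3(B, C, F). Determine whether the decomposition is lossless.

No

Chase test. Columns are A, B, C, D, E, F; row i has aⱼ where attribute j ∈ Ti, else bᵢⱼ.
Initial tableau (one row per fragment):
  row 1: b11 b12 b13 a4 a5 a6
  row 2: a1 a2 b23 a4 a5 b26
  row 3: b31 a2 a3 b34 b35 a6
Rows 2 and 3 agree on B; apply B→A, F and equate their A, F entries.
Rows 1 and 2 agree on D; apply D→A and equate their A entries.
Rows 1 and 3 agree on F; apply F→E and equate their E entries.
No row becomes fully distinguished — the join is lossy.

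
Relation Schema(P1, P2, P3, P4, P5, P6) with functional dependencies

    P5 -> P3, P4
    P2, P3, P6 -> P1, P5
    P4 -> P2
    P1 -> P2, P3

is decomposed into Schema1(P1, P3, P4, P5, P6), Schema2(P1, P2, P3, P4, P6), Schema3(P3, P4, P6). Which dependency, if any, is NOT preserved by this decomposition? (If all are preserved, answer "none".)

none

P5 → P3, P4 lies within Schema1.
P2, P3, P6 → P1, P5: restricted closure across fragments reaches P1, P5.
P4 → P2 lies within Schema2.
P1 → P2, P3 lies within Schema2.
Every dependency is enforceable on the fragments, so the decomposition is dependency-preserving.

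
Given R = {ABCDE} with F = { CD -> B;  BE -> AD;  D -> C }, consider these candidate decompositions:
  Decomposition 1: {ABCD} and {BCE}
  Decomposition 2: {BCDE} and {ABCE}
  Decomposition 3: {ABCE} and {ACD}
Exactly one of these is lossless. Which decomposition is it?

Decomposition 1: common = {BC}, closure = {BC} → lossy.
Decomposition 2: common = {BCE}, closure = {ABCDE} → lossless.
Decomposition 3: common = {AC}, closure = {AC} → lossy.

Decomposition 2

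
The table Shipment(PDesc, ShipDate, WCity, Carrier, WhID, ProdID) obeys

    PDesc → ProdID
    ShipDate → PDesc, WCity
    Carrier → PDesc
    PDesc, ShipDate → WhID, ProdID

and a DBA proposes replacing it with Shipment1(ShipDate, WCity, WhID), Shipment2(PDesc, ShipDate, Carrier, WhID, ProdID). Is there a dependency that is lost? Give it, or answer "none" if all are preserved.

PDesc → ProdID lies within Shipment2.
ShipDate → PDesc, WCity: restricted closure across fragments reaches PDesc, WCity.
Carrier → PDesc lies within Shipment2.
PDesc, ShipDate → WhID, ProdID lies within Shipment2.
Every dependency is enforceable on the fragments, so the decomposition is dependency-preserving.

none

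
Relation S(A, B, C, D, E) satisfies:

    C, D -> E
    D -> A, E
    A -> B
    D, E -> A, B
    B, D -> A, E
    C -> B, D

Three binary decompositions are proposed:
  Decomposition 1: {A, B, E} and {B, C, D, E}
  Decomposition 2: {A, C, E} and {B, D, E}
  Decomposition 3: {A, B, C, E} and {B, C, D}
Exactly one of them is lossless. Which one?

Decomposition 3

Decomposition 1: common = {B, E}, closure = {B, E} → lossy.
Decomposition 2: common = {E}, closure = {E} → lossy.
Decomposition 3: common = {B, C}, closure = {A, B, C, D, E} → lossless.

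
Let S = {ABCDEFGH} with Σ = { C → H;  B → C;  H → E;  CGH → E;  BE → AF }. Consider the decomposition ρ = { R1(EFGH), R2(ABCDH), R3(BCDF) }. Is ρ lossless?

Chase test. Columns are ABCDEFGH; row i has aⱼ where attribute j ∈ Ri, else bᵢⱼ.
Initial tableau (one row per fragment):
  row 1: b11 b12 b13 b14 a5 a6 a7 a8
  row 2: a1 a2 a3 a4 b25 b26 b27 a8
  row 3: b31 a2 a3 a4 b35 a6 b37 b38
Rows 2 and 3 agree on C; apply C→H and equate their H entries.
Rows 1 and 2 agree on H; apply H→E and equate their E entries.
Rows 1 and 3 agree on H; apply H→E and equate their E entries.
Rows 2 and 3 agree on BE; apply BE→AF and equate their AF entries.
No row becomes fully distinguished — the join is lossy.

No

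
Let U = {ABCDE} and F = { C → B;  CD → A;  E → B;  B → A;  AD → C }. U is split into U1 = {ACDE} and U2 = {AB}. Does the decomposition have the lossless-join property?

Common attributes: U1 ∩ U2 = {A}.
No dependency enlarges {A}, so (A)⁺ = {A}.
The closure contains neither all of U1 = {ACDE} nor all of U2 = {AB}, so the common attributes are not a superkey of either fragment. The join is lossy.

No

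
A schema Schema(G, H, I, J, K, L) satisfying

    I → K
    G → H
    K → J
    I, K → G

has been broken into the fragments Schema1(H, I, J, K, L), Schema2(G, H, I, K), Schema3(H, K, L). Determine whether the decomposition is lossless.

Yes

Chase test. Columns are G, H, I, J, K, L; row i has aⱼ where attribute j ∈ Schemai, else bᵢⱼ.
Initial tableau (one row per fragment):
  row 1: b11 a2 a3 a4 a5 a6
  row 2: a1 a2 a3 b24 a5 b26
  row 3: b31 a2 b33 b34 a5 a6
Rows 1 and 2 agree on K; apply K→J and equate their J entries.
Rows 1 and 3 agree on K; apply K→J and equate their J entries.
Rows 1 and 2 agree on I, K; apply I, K→G and equate their G entries.
Row 1 is now all distinguished symbols — the join is lossless.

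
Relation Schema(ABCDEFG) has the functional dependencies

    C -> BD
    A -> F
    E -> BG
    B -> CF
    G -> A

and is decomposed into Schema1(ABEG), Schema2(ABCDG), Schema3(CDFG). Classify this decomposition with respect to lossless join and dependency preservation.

lossless but not dependency-preserving

Lossless test (chase): Rows 2 and 3 agree on C; apply C→BD and equate their BD entries. Rows 1 and 2 agree on A; apply A→F and equate their F entries. Rows 1 and 2 agree on B; apply B→CF and equate their CF entries. Rows 1 and 3 agree on B; apply B→CF and equate their CF entries. Rows 1 and 3 agree on G; apply G→A and equate their A entries. Rows 1 and 2 agree on C; apply C→BD and equate their BD entries. Row 1 is now all distinguished symbols — the join is lossless.
Dependency preservation: the restricted closure of {A} across the fragments never reaches {F}, so A → F cannot be enforced without a join — not preserved.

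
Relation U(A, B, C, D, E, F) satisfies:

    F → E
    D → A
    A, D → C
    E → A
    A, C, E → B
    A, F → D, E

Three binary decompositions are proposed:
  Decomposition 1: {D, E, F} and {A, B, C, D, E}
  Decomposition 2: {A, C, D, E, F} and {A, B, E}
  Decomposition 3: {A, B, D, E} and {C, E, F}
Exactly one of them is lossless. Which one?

Decomposition 1: common = {D, E}, closure = {A, B, C, D, E} → lossless.
Decomposition 2: common = {A, E}, closure = {A, E} → lossy.
Decomposition 3: common = {E}, closure = {A, E} → lossy.

Decomposition 1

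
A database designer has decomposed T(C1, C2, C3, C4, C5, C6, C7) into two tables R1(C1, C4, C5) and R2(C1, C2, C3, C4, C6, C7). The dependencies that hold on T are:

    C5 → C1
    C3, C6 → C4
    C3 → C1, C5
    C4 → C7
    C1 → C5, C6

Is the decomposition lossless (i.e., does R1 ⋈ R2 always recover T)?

Yes

Common attributes: R1 ∩ R2 = {C1, C4}.
Closure of {C1, C4}: C4 → C7 applies, adding C7; C1 → C5, C6 applies, adding C5, C6. So (C1, C4)⁺ = {C1, C4, C5, C6, C7}.
This closure contains every attribute of R1, so R1 ∩ R2 → R1. The join is lossless.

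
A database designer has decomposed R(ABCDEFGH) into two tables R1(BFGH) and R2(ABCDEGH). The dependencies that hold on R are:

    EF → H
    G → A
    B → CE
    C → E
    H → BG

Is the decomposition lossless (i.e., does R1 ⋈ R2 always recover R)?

No

Common attributes: R1 ∩ R2 = {BGH}.
Closure of {BGH}: G → A applies, adding A; B → CE applies, adding CE. So (BGH)⁺ = {ABCEGH}.
The closure contains neither all of R1 = {BFGH} nor all of R2 = {ABCDEGH}, so the common attributes are not a superkey of either fragment. The join is lossy.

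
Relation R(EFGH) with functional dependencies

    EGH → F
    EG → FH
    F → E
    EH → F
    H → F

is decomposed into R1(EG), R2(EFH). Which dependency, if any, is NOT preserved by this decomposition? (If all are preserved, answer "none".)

Check EG → FH: no single fragment contains all of {EFGH}, and the restricted closure of {EG} across the fragments never reaches {FH}.
EGH → F is preserved.
F → E is preserved.
EH → F is preserved.
H → F is preserved.

EG → FH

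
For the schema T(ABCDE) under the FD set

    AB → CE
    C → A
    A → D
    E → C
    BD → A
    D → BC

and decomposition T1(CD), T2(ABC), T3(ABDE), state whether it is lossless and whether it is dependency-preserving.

lossless and dependency-preserving

Lossless test (chase): Rows 2 and 3 agree on AB; apply AB→CE and equate their CE entries. Rows 1 and 2 agree on C; apply C→A and equate their A entries. Rows 1 and 2 agree on A; apply A→D and equate their D entries. Rows 1 and 2 agree on D; apply D→BC and equate their BC entries. Rows 1 and 2 agree on AB; apply AB→CE and equate their CE entries. Row 1 is now all distinguished symbols — the join is lossless.
Dependency preservation: AB → CE; E → C; D → BC are not contained in any single fragment, but the restricted closure of each left-hand side across the fragments still reaches the right-hand side; the remaining FDs each lie inside some fragment. All dependencies are preserved.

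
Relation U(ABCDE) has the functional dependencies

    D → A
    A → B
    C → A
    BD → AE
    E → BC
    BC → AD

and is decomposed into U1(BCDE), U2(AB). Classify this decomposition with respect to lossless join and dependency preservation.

lossy and not dependency-preserving

Lossless test: (B)⁺ = {B}, which is a superkey of neither fragment — lossy.
Dependency preservation: the restricted closure of {D} across the fragments never reaches {A}, so D → A cannot be enforced without a join — not preserved.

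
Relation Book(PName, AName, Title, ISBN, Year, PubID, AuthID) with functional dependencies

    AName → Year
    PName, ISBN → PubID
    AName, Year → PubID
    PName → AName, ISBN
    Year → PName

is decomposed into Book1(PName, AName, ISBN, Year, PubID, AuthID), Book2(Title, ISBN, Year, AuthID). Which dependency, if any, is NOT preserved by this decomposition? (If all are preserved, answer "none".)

none

AName → Year lies within Book1.
PName, ISBN → PubID lies within Book1.
AName, Year → PubID lies within Book1.
PName → AName, ISBN lies within Book1.
Year → PName lies within Book1.
Every dependency is enforceable on the fragments, so the decomposition is dependency-preserving.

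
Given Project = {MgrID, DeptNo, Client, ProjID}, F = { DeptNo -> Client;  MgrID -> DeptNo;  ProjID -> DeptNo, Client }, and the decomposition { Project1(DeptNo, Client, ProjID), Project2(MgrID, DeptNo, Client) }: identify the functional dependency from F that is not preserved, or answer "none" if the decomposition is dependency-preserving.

DeptNo → Client lies within Project1.
MgrID → DeptNo lies within Project2.
ProjID → DeptNo, Client lies within Project1.
Every dependency is enforceable on the fragments, so the decomposition is dependency-preserving.

none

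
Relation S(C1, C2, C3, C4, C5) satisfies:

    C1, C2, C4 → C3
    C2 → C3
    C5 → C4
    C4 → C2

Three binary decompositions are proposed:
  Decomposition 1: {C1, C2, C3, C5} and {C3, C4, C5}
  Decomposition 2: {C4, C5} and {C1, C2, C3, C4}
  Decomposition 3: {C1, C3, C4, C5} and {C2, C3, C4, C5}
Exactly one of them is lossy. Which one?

Decomposition 1: common = {C3, C5}, closure = {C2, C3, C4, C5} → lossless.
Decomposition 2: common = {C4}, closure = {C2, C3, C4} → lossy.
Decomposition 3: common = {C3, C4, C5}, closure = {C2, C3, C4, C5} → lossless.

Decomposition 2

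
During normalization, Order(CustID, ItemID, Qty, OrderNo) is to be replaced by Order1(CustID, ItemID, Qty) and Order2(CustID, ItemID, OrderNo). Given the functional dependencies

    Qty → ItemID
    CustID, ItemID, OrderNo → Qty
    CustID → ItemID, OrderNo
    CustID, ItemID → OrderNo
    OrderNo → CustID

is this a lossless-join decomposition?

Common attributes: Order1 ∩ Order2 = {CustID, ItemID}.
Closure of {CustID, ItemID}: CustID → ItemID, OrderNo applies, adding OrderNo; CustID, ItemID, OrderNo → Qty applies, adding Qty. So (CustID, ItemID)⁺ = {CustID, ItemID, Qty, OrderNo}.
This closure contains every attribute of Order1, so Order1 ∩ Order2 → Order1. The join is lossless.

Yes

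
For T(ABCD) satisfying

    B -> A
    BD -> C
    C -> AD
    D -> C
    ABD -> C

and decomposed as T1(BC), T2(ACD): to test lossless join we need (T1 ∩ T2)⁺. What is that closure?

ACD

T1 ∩ T2 = {C}.
C → AD applies, adding AD
Closure: {ACD}.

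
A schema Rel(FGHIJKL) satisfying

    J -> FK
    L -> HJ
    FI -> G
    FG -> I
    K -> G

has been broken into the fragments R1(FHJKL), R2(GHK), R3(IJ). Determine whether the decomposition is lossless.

Yes

Chase test. Columns are FGHIJKL; row i has aⱼ where attribute j ∈ Ri, else bᵢⱼ.
Initial tableau (one row per fragment):
  row 1: a1 b12 a3 b14 a5 a6 a7
  row 2: b21 a2 a3 b24 b25 a6 b27
  row 3: b31 b32 b33 a4 a5 b36 b37
Rows 1 and 3 agree on J; apply J→FK and equate their FK entries.
Rows 1 and 2 agree on K; apply K→G and equate their G entries.
Rows 1 and 3 agree on K; apply K→G and equate their G entries.
Rows 1 and 3 agree on FG; apply FG→I and equate their I entries.
Row 1 is now all distinguished symbols — the join is lossless.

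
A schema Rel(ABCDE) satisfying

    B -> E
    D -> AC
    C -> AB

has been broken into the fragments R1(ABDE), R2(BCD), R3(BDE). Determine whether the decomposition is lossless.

Yes

Chase test. Columns are ABCDE; row i has aⱼ where attribute j ∈ Ri, else bᵢⱼ.
Initial tableau (one row per fragment):
  row 1: a1 a2 b13 a4 a5
  row 2: b21 a2 a3 a4 b25
  row 3: b31 a2 b33 a4 a5
Rows 1 and 2 agree on B; apply B→E and equate their E entries.
Rows 1 and 2 agree on D; apply D→AC and equate their AC entries.
Rows 1 and 3 agree on D; apply D→AC and equate their AC entries.
Row 1 is now all distinguished symbols — the join is lossless.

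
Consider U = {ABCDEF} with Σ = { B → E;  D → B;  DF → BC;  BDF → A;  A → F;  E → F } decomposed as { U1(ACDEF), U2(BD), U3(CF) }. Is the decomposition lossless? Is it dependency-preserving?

Lossless test (chase): Rows 1 and 2 agree on D; apply D→B and equate their B entries. Rows 1 and 2 agree on B; apply B→E and equate their E entries. Rows 1 and 2 agree on E; apply E→F and equate their F entries. Rows 1 and 2 agree on DF; apply DF→BC and equate their BC entries. Rows 1 and 2 agree on BDF; apply BDF→A and equate their A entries. Row 1 is now all distinguished symbols — the join is lossless.
Dependency preservation: the restricted closure of {B} across the fragments never reaches {E}, so B → E cannot be enforced without a join — not preserved.

lossless but not dependency-preserving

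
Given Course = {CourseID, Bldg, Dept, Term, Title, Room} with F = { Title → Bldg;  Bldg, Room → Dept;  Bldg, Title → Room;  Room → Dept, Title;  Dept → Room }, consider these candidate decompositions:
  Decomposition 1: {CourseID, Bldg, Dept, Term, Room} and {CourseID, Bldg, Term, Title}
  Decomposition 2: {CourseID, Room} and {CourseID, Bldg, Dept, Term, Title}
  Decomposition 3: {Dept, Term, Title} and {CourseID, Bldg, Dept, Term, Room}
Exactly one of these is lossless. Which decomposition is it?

Decomposition 3

Decomposition 1: common = {CourseID, Bldg, Term}, closure = {CourseID, Bldg, Term} → lossy.
Decomposition 2: common = {CourseID}, closure = {CourseID} → lossy.
Decomposition 3: common = {Dept, Term}, closure = {Bldg, Dept, Term, Title, Room} → lossless.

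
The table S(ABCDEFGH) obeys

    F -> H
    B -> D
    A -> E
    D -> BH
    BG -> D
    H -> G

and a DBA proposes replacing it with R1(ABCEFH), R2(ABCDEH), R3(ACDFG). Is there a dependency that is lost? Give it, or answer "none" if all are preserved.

H -> G

Check H → G: no single fragment contains all of {GH}, and the restricted closure of {H} across the fragments never reaches {G}.
F → H is preserved.
B → D is preserved.
A → E is preserved.
D → BH is preserved.
BG → D is preserved.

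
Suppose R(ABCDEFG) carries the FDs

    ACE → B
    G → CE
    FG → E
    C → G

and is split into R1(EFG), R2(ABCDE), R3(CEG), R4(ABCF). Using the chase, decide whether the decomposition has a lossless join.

No

Chase test. Columns are ABCDEFG; row i has aⱼ where attribute j ∈ Ri, else bᵢⱼ.
Initial tableau (one row per fragment):
  row 1: b11 b12 b13 b14 a5 a6 a7
  row 2: a1 a2 a3 a4 a5 b26 b27
  row 3: b31 b32 a3 b34 a5 b36 a7
  row 4: a1 a2 a3 b44 b45 a6 b47
Rows 1 and 3 agree on G; apply G→CE and equate their CE entries.
Rows 1 and 2 agree on C; apply C→G and equate their G entries.
Rows 1 and 4 agree on C; apply C→G and equate their G entries.
Rows 1 and 4 agree on G; apply G→CE and equate their CE entries.
No row becomes fully distinguished — the join is lossy.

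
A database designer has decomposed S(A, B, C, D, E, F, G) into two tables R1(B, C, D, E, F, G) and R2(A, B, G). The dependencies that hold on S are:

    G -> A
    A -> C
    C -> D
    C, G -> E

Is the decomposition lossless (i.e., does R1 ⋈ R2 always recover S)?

Yes

Common attributes: R1 ∩ R2 = {B, G}.
Closure of {B, G}: G → A applies, adding A; A → C applies, adding C; C → D applies, adding D; C, G → E applies, adding E. So (B, G)⁺ = {A, B, C, D, E, G}.
This closure contains every attribute of R2, so R1 ∩ R2 → R2. The join is lossless.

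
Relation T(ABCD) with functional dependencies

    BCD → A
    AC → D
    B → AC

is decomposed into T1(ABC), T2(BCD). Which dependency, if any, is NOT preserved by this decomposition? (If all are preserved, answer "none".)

AC → D

Check AC → D: no single fragment contains all of {ACD}, and the restricted closure of {AC} across the fragments never reaches {D}.
BCD → A is preserved.
B → AC is preserved.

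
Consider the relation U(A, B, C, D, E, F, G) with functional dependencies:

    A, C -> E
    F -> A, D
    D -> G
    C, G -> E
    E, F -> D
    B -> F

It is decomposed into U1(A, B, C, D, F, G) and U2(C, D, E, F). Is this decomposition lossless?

Yes

Common attributes: U1 ∩ U2 = {C, D, F}.
Closure of {C, D, F}: F → A, D applies, adding A; D → G applies, adding G; C, G → E applies, adding E. So (C, D, F)⁺ = {A, C, D, E, F, G}.
This closure contains every attribute of U2, so U1 ∩ U2 → U2. The join is lossless.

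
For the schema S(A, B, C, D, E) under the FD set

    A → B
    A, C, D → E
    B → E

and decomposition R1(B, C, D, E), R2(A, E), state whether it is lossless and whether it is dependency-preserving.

Lossless test: (E)⁺ = {E}, which is a superkey of neither fragment — lossy.
Dependency preservation: the restricted closure of {A} across the fragments never reaches {B}, so A → B cannot be enforced without a join — not preserved.

lossy and not dependency-preserving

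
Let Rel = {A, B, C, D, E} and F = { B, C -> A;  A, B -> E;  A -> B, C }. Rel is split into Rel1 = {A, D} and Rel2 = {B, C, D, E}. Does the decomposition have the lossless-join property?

No

Common attributes: Rel1 ∩ Rel2 = {D}.
No dependency enlarges {D}, so (D)⁺ = {D}.
The closure contains neither all of Rel1 = {A, D} nor all of Rel2 = {B, C, D, E}, so the common attributes are not a superkey of either fragment. The join is lossy.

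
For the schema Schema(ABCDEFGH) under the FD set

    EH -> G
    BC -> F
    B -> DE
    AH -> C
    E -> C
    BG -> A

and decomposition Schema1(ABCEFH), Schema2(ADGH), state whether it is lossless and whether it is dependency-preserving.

Lossless test: (AH)⁺ = {ACH}, which is a superkey of neither fragment — lossy.
Dependency preservation: the restricted closure of {EH} across the fragments never reaches {G}, so EH → G cannot be enforced without a join — not preserved.

lossy and not dependency-preserving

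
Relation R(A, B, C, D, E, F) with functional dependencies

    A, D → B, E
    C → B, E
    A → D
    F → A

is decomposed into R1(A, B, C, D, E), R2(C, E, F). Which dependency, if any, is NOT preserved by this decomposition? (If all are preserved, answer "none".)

Check F → A: no single fragment contains all of {A, F}, and the restricted closure of {F} across the fragments never reaches {A}.
A, D → B, E is preserved.
C → B, E is preserved.
A → D is preserved.

F → A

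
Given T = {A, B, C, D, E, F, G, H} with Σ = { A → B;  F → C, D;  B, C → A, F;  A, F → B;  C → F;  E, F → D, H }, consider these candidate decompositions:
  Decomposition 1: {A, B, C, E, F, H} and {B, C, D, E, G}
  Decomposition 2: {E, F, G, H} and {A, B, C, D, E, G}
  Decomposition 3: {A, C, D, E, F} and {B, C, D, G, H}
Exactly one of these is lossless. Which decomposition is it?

Decomposition 1

Decomposition 1: common = {B, C, E}, closure = {A, B, C, D, E, F, H} → lossless.
Decomposition 2: common = {E, G}, closure = {E, G} → lossy.
Decomposition 3: common = {C, D}, closure = {C, D, F} → lossy.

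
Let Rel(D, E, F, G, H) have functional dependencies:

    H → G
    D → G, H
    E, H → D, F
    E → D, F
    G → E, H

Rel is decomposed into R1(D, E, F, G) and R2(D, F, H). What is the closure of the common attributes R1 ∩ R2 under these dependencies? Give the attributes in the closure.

R1 ∩ R2 = {D, F}.
D → G, H applies, adding G, H
G → E, H applies, adding E
Closure: {D, E, F, G, H}.

D, E, F, G, H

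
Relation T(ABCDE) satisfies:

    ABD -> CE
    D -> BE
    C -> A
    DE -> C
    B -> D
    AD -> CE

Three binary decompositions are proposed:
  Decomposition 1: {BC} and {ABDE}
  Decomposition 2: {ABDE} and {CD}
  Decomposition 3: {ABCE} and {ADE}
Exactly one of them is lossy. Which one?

Decomposition 1: common = {B}, closure = {ABCDE} → lossless.
Decomposition 2: common = {D}, closure = {ABCDE} → lossless.
Decomposition 3: common = {AE}, closure = {AE} → lossy.

Decomposition 3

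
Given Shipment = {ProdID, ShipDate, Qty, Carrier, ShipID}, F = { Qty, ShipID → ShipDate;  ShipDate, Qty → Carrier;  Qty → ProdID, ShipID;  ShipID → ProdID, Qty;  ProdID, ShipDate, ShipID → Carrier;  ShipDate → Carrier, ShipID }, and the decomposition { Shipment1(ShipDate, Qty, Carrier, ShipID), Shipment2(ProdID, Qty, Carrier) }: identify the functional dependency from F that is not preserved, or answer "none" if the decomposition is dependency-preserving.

none

Qty, ShipID → ShipDate lies within Shipment1.
ShipDate, Qty → Carrier lies within Shipment1.
Qty → ProdID, ShipID: restricted closure across fragments reaches ProdID, ShipID.
ShipID → ProdID, Qty: restricted closure across fragments reaches ProdID, Qty.
ProdID, ShipDate, ShipID → Carrier: restricted closure across fragments reaches Carrier.
ShipDate → Carrier, ShipID lies within Shipment1.
Every dependency is enforceable on the fragments, so the decomposition is dependency-preserving.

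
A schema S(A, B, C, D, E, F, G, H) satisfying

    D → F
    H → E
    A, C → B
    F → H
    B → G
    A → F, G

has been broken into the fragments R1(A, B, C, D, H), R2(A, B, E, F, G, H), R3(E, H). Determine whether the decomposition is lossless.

Yes

Chase test. Columns are A, B, C, D, E, F, G, H; row i has aⱼ where attribute j ∈ Ri, else bᵢⱼ.
Initial tableau (one row per fragment):
  row 1: a1 a2 a3 a4 b15 b16 b17 a8
  row 2: a1 a2 b23 b24 a5 a6 a7 a8
  row 3: b31 b32 b33 b34 a5 b36 b37 a8
Rows 1 and 2 agree on H; apply H→E and equate their E entries.
Rows 1 and 2 agree on B; apply B→G and equate their G entries.
Rows 1 and 2 agree on A; apply A→F, G and equate their F, G entries.
Row 1 is now all distinguished symbols — the join is lossless.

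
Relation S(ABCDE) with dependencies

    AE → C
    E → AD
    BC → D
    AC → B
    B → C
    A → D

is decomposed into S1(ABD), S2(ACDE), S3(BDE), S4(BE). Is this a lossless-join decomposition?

Yes

Chase test. Columns are ABCDE; row i has aⱼ where attribute j ∈ Si, else bᵢⱼ.
Initial tableau (one row per fragment):
  row 1: a1 a2 b13 a4 b15
  row 2: a1 b22 a3 a4 a5
  row 3: b31 a2 b33 a4 a5
  row 4: b41 a2 b43 b44 a5
Rows 2 and 3 agree on E; apply E→AD and equate their AD entries.
Rows 2 and 4 agree on E; apply E→AD and equate their AD entries.
Rows 1 and 3 agree on B; apply B→C and equate their C entries.
Rows 1 and 4 agree on B; apply B→C and equate their C entries.
Rows 2 and 3 agree on AE; apply AE→C and equate their C entries.
Rows 1 and 2 agree on AC; apply AC→B and equate their B entries.
Row 2 is now all distinguished symbols — the join is lossless.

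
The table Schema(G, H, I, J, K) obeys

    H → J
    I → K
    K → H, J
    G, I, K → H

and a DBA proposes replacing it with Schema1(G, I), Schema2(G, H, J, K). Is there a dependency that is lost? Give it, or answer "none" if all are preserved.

I → K

Check I → K: no single fragment contains all of {I, K}, and the restricted closure of {I} across the fragments never reaches {K}.
H → J is preserved.
K → H, J is preserved.
G, I, K → H is preserved.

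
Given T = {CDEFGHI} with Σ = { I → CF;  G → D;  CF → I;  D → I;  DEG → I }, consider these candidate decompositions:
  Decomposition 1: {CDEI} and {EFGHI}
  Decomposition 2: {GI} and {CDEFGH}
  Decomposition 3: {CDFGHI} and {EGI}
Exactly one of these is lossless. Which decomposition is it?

Decomposition 2

Decomposition 1: common = {EI}, closure = {CEFI} → lossy.
Decomposition 2: common = {G}, closure = {CDFGI} → lossless.
Decomposition 3: common = {GI}, closure = {CDFGI} → lossy.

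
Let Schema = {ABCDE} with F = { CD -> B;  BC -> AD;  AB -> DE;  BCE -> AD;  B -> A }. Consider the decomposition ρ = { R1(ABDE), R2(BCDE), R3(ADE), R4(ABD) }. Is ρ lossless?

Yes

Chase test. Columns are ABCDE; row i has aⱼ where attribute j ∈ Ri, else bᵢⱼ.
Initial tableau (one row per fragment):
  row 1: a1 a2 b13 a4 a5
  row 2: b21 a2 a3 a4 a5
  row 3: a1 b32 b33 a4 a5
  row 4: a1 a2 b43 a4 b45
Rows 1 and 4 agree on AB; apply AB→DE and equate their DE entries.
Rows 1 and 2 agree on B; apply B→A and equate their A entries.
Row 2 is now all distinguished symbols — the join is lossless.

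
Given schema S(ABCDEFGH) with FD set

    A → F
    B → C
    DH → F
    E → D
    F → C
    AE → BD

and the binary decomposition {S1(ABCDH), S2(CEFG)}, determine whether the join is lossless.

Common attributes: S1 ∩ S2 = {C}.
No dependency enlarges {C}, so (C)⁺ = {C}.
The closure contains neither all of S1 = {ABCDH} nor all of S2 = {CEFG}, so the common attributes are not a superkey of either fragment. The join is lossy.

No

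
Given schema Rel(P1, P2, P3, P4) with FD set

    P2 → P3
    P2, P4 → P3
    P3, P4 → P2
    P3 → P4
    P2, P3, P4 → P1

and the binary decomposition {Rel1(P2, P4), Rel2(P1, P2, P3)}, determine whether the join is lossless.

Common attributes: Rel1 ∩ Rel2 = {P2}.
Closure of {P2}: P2 → P3 applies, adding P3; P3 → P4 applies, adding P4; P2, P3, P4 → P1 applies, adding P1. So (P2)⁺ = {P1, P2, P3, P4}.
This closure contains every attribute of Rel1, so Rel1 ∩ Rel2 → Rel1. The join is lossless.

Yes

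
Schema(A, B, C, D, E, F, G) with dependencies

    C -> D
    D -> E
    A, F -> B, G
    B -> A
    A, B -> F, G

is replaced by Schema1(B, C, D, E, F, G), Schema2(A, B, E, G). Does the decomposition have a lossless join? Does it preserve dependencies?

lossless but not dependency-preserving

Lossless test: (B, E, G)⁺ = {A, B, E, F, G}, which contains all of one fragment — lossless.
Dependency preservation: the restricted closure of {A, F} across the fragments never reaches {B, G}, so A, F → B, G cannot be enforced without a join — not preserved.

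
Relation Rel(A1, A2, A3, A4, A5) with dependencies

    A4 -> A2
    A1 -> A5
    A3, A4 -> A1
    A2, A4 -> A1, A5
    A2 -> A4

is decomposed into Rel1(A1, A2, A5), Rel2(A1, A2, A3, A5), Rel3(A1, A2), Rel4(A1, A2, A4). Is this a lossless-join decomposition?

Chase test. Columns are A1, A2, A3, A4, A5; row i has aⱼ where attribute j ∈ Reli, else bᵢⱼ.
Initial tableau (one row per fragment):
  row 1: a1 a2 b13 b14 a5
  row 2: a1 a2 a3 b24 a5
  row 3: a1 a2 b33 b34 b35
  row 4: a1 a2 b43 a4 b45
Rows 1 and 3 agree on A1; apply A1→A5 and equate their A5 entries.
Rows 1 and 4 agree on A1; apply A1→A5 and equate their A5 entries.
Rows 1 and 2 agree on A2; apply A2→A4 and equate their A4 entries.
Rows 1 and 3 agree on A2; apply A2→A4 and equate their A4 entries.
Rows 1 and 4 agree on A2; apply A2→A4 and equate their A4 entries.
Row 2 is now all distinguished symbols — the join is lossless.

Yes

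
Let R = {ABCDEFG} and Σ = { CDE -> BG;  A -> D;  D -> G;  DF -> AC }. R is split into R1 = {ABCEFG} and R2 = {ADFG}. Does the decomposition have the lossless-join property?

Yes

Common attributes: R1 ∩ R2 = {AFG}.
Closure of {AFG}: A → D applies, adding D; DF → AC applies, adding C. So (AFG)⁺ = {ACDFG}.
This closure contains every attribute of R2, so R1 ∩ R2 → R2. The join is lossless.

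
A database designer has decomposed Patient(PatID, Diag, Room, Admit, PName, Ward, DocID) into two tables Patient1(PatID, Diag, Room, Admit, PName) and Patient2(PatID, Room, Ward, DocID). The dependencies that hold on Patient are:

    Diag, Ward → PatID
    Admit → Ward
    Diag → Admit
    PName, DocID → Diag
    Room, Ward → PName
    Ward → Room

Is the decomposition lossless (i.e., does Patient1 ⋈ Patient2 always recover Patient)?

No

Common attributes: Patient1 ∩ Patient2 = {PatID, Room}.
No dependency enlarges {PatID, Room}, so (PatID, Room)⁺ = {PatID, Room}.
The closure contains neither all of Patient1 = {PatID, Diag, Room, Admit, PName} nor all of Patient2 = {PatID, Room, Ward, DocID}, so the common attributes are not a superkey of either fragment. The join is lossy.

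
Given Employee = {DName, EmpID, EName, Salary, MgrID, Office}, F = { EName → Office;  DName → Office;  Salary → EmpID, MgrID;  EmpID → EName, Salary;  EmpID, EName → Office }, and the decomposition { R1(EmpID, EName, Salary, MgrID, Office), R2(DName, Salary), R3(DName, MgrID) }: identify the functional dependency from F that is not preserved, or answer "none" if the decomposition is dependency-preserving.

DName → Office

Check DName → Office: no single fragment contains all of {DName, Office}, and the restricted closure of {DName} across the fragments never reaches {Office}.
EName → Office is preserved.
Salary → EmpID, MgrID is preserved.
EmpID → EName, Salary is preserved.
EmpID, EName → Office is preserved.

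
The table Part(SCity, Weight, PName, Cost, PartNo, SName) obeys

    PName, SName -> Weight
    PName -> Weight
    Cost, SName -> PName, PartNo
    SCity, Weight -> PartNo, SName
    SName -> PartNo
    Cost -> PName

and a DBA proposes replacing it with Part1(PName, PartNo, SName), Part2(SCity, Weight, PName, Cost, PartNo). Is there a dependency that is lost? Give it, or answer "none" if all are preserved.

Check SCity, Weight → PartNo, SName: no single fragment contains all of {SCity, Weight, PartNo, SName}, and the restricted closure of {SCity, Weight} across the fragments never reaches {PartNo, SName}.
PName, SName → Weight is preserved.
PName → Weight is preserved.
Cost, SName → PName, PartNo is preserved.
SName → PartNo is preserved.
Cost → PName is preserved.

SCity, Weight -> PartNo, SName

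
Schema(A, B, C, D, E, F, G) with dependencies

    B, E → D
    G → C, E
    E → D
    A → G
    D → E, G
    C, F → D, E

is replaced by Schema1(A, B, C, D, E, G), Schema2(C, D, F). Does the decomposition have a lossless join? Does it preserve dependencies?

Lossless test: (C, D)⁺ = {C, D, E, G}, which is a superkey of neither fragment — lossy.
Dependency preservation: C, F → D, E is not contained in any single fragment, but the restricted closure of its left-hand side across the fragments still reaches the right-hand side; the remaining FDs each lie inside some fragment. All dependencies are preserved.

lossy but dependency-preserving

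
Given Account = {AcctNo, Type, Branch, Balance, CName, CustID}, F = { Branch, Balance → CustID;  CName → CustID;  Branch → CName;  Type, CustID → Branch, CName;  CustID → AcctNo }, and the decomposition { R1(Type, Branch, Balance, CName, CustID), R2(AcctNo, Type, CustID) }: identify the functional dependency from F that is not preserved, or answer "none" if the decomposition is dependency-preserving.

Branch, Balance → CustID lies within R1.
CName → CustID lies within R1.
Branch → CName lies within R1.
Type, CustID → Branch, CName lies within R1.
CustID → AcctNo lies within R2.
Every dependency is enforceable on the fragments, so the decomposition is dependency-preserving.

none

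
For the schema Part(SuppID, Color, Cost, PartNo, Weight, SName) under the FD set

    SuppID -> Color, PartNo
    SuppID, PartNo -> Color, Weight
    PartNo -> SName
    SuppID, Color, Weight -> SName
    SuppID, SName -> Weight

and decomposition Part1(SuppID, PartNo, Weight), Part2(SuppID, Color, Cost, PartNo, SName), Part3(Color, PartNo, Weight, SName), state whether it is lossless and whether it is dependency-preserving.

Lossless test (chase): Rows 1 and 2 agree on SuppID; apply SuppID→Color, PartNo and equate their Color, PartNo entries. Rows 1 and 2 agree on SuppID, PartNo; apply SuppID, PartNo→Color, Weight and equate their Color, Weight entries. Rows 1 and 2 agree on PartNo; apply PartNo→SName and equate their SName entries. Row 2 is now all distinguished symbols — the join is lossless.
Dependency preservation: SuppID, PartNo → Color, Weight; SuppID, Color, Weight → SName; SuppID, SName → Weight are not contained in any single fragment, but the restricted closure of each left-hand side across the fragments still reaches the right-hand side; the remaining FDs each lie inside some fragment. All dependencies are preserved.

lossless and dependency-preserving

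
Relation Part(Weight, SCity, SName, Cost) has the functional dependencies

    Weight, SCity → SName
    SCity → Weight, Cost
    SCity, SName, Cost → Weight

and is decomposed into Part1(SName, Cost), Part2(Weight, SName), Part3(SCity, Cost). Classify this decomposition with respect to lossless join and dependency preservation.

Lossless test (chase): applying each FD to every pair of rows produces no changes in the tableau, so no row becomes fully distinguished — the join is lossy.
Dependency preservation: the restricted closure of {Weight, SCity} across the fragments never reaches {SName}, so Weight, SCity → SName cannot be enforced without a join — not preserved.

lossy and not dependency-preserving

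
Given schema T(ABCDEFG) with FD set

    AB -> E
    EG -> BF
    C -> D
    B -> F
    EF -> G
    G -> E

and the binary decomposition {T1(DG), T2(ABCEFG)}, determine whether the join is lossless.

No

Common attributes: T1 ∩ T2 = {G}.
Closure of {G}: G → E applies, adding E; EG → BF applies, adding BF. So (G)⁺ = {BEFG}.
The closure contains neither all of T1 = {DG} nor all of T2 = {ABCEFG}, so the common attributes are not a superkey of either fragment. The join is lossy.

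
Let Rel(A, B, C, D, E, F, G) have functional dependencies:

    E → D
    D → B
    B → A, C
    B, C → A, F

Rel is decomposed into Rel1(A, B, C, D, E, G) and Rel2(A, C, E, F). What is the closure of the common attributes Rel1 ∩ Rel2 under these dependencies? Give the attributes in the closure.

Rel1 ∩ Rel2 = {A, C, E}.
E → D applies, adding D
D → B applies, adding B
B, C → A, F applies, adding F
Closure: {A, B, C, D, E, F}.

A, B, C, D, E, F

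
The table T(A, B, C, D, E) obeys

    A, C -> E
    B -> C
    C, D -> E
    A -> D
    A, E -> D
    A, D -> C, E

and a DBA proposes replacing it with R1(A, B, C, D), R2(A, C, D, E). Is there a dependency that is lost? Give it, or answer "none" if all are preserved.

none

A, C → E lies within R2.
B → C lies within R1.
C, D → E lies within R2.
A → D lies within R1.
A, E → D lies within R2.
A, D → C, E lies within R2.
Every dependency is enforceable on the fragments, so the decomposition is dependency-preserving.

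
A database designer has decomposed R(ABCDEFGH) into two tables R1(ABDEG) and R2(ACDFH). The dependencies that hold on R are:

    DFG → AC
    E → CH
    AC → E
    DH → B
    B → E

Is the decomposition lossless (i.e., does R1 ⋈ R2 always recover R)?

Common attributes: R1 ∩ R2 = {AD}.
No dependency enlarges {AD}, so (AD)⁺ = {AD}.
The closure contains neither all of R1 = {ABDEG} nor all of R2 = {ACDFH}, so the common attributes are not a superkey of either fragment. The join is lossy.

No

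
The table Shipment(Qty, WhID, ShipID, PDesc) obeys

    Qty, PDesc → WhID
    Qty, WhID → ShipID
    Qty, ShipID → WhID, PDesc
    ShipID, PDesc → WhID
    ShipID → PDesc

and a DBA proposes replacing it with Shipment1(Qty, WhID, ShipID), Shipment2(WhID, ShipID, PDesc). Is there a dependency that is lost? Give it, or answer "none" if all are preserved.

Check Qty, PDesc → WhID: no single fragment contains all of {Qty, WhID, PDesc}, and the restricted closure of {Qty, PDesc} across the fragments never reaches {WhID}.
Qty, WhID → ShipID is preserved.
Qty, ShipID → WhID, PDesc is preserved.
ShipID, PDesc → WhID is preserved.
ShipID → PDesc is preserved.

Qty, PDesc → WhID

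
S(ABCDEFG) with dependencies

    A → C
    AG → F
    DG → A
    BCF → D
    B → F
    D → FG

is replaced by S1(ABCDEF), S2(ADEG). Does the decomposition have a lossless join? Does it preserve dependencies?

lossless but not dependency-preserving

Lossless test: (ADE)⁺ = {ACDEFG}, which contains all of one fragment — lossless.
Dependency preservation: the restricted closure of {AG} across the fragments never reaches {F}, so AG → F cannot be enforced without a join — not preserved.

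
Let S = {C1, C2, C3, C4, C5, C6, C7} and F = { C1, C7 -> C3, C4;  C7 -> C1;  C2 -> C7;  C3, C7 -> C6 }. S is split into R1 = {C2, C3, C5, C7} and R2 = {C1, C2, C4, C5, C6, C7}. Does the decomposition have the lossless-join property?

Common attributes: R1 ∩ R2 = {C2, C5, C7}.
Closure of {C2, C5, C7}: C7 → C1 applies, adding C1; C1, C7 → C3, C4 applies, adding C3, C4; C3, C7 → C6 applies, adding C6. So (C2, C5, C7)⁺ = {C1, C2, C3, C4, C5, C6, C7}.
This closure contains every attribute of R1, so R1 ∩ R2 → R1. The join is lossless.

Yes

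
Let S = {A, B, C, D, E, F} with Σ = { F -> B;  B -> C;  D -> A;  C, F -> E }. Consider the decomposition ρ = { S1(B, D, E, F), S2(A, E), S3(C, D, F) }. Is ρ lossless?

Chase test. Columns are A, B, C, D, E, F; row i has aⱼ where attribute j ∈ Si, else bᵢⱼ.
Initial tableau (one row per fragment):
  row 1: b11 a2 b13 a4 a5 a6
  row 2: a1 b22 b23 b24 a5 b26
  row 3: b31 b32 a3 a4 b35 a6
Rows 1 and 3 agree on F; apply F→B and equate their B entries.
Rows 1 and 3 agree on B; apply B→C and equate their C entries.
Rows 1 and 3 agree on D; apply D→A and equate their A entries.
Rows 1 and 3 agree on C, F; apply C, F→E and equate their E entries.
No row becomes fully distinguished — the join is lossy.

No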